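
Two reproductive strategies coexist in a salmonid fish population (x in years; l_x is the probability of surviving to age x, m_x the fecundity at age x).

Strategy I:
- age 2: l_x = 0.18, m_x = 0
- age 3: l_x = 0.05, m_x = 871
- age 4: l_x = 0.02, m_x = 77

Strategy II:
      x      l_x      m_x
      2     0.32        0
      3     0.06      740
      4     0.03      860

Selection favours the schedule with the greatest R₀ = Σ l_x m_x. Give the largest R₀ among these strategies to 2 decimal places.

70.20

Strategy I: R₀ = 0.18×0 + 0.05×871 + 0.02×77 = 45.0900
Strategy II: R₀ = 0.32×0 + 0.06×740 + 0.03×860 = 70.2000
Highest R₀: strategy II with 70.2000.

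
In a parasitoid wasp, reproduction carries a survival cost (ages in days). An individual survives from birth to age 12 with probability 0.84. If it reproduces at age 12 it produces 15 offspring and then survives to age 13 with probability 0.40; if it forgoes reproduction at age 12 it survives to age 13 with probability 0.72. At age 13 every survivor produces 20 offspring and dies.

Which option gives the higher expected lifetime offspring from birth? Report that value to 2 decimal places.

breed at age 12: R₀ = 0.84 × (15 + 0.40 × 20) = 0.84 × 23.0000 = 19.3200
delay to age 13: R₀ = 0.84 × (0.72 × 20) = 0.84 × 14.4000 = 12.0960
Higher: breed at age 12 (19.3200).

19.32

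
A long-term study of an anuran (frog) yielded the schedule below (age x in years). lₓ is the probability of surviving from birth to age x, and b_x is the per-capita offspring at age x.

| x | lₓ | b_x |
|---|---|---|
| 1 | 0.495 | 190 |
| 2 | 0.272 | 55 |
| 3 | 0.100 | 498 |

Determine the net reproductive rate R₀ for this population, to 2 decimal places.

158.81

R₀ = Σ lₓ b_x:
  age 1: 0.495 × 190 = 94.0500
  age 2: 0.272 × 55 = 14.9600
  age 3: 0.100 × 498 = 49.8000
R₀ = 94.0500 + 14.9600 + 49.8000 = 158.8100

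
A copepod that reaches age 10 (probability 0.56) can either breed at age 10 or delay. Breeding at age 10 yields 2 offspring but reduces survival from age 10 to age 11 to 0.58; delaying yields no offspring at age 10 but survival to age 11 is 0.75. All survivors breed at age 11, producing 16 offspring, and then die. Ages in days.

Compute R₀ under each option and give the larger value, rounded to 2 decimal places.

breed at age 10: R₀ = 0.56 × (2 + 0.58 × 16) = 0.56 × 11.2800 = 6.3168
delay to age 11: R₀ = 0.56 × (0.75 × 16) = 0.56 × 12.0000 = 6.7200
Higher: delay to age 11 (6.7200).

6.72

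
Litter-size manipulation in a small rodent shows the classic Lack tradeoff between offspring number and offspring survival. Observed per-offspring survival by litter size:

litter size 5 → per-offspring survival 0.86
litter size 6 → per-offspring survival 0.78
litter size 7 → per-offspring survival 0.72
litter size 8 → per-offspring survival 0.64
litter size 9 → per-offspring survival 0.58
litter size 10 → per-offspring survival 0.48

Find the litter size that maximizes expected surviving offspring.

Expected surviving offspring = c × s(c):
  c=5: 5 × 0.86 = 4.300
  c=6: 6 × 0.78 = 4.680
  c=7: 7 × 0.72 = 5.040
  c=8: 8 × 0.64 = 5.120
  c=9: 9 × 0.58 = 5.220
  c=10: 10 × 0.48 = 4.800
Maximum at c = 9 (5.220 surviving offspring).

9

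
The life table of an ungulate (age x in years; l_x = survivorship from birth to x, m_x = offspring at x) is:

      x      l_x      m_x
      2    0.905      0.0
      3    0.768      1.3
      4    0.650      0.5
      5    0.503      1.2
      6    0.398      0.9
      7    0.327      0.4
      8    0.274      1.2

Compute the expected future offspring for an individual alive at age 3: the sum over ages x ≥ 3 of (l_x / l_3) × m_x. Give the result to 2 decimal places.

l_3 = 0.768. Conditional survival from age 3 to x is l_x / l_3.
  x=3: (0.768/0.768) × 1.3 = 1.3000
  x=4: (0.650/0.768) × 0.5 = 0.4232
  x=5: (0.503/0.768) × 1.2 = 0.7859
  x=6: (0.398/0.768) × 0.9 = 0.4664
  x=7: (0.327/0.768) × 0.4 = 0.1703
  x=8: (0.274/0.768) × 1.2 = 0.4281
Sum = 1.3000 + 0.4232 + 0.7859 + 0.4664 + 0.1703 + 0.4281 = 3.5740

3.57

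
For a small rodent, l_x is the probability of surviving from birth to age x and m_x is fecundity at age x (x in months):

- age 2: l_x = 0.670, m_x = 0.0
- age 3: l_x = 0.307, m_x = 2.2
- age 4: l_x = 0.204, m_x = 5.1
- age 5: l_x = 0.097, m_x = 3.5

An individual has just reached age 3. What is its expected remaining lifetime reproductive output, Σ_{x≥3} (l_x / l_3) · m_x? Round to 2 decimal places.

6.69

l_3 = 0.307. Conditional survival from age 3 to x is l_x / l_3.
  x=3: (0.307/0.307) × 2.2 = 2.2000
  x=4: (0.204/0.307) × 5.1 = 3.3889
  x=5: (0.097/0.307) × 3.5 = 1.1059
Sum = 2.2000 + 3.3889 + 1.1059 = 6.6948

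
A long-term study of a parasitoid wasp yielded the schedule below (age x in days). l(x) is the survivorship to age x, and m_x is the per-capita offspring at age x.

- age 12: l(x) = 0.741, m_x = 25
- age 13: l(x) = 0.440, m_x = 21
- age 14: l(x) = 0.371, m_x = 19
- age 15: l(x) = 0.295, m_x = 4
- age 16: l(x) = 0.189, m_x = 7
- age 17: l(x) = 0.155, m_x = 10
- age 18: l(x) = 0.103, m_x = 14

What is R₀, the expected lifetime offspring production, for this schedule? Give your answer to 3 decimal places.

40.309

R₀ = Σ l(x) m_x:
  age 12: 0.741 × 25 = 18.5250
  age 13: 0.440 × 21 = 9.2400
  age 14: 0.371 × 19 = 7.0490
  age 15: 0.295 × 4 = 1.1800
  age 16: 0.189 × 7 = 1.3230
  age 17: 0.155 × 10 = 1.5500
  age 18: 0.103 × 14 = 1.4420
R₀ = 18.5250 + 9.2400 + 7.0490 + 1.1800 + 1.3230 + 1.5500 + 1.4420 = 40.3090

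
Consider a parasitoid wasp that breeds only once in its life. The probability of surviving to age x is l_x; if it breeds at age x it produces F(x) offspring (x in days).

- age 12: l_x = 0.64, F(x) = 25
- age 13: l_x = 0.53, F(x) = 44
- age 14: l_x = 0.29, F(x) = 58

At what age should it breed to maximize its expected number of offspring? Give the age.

Expected offspring if breeding at age x = l_x × F(x):
  age 12: 0.64 × 25 = 16.000
  age 13: 0.53 × 44 = 23.320
  age 14: 0.29 × 58 = 16.820
Maximum at age 13 (23.320).

13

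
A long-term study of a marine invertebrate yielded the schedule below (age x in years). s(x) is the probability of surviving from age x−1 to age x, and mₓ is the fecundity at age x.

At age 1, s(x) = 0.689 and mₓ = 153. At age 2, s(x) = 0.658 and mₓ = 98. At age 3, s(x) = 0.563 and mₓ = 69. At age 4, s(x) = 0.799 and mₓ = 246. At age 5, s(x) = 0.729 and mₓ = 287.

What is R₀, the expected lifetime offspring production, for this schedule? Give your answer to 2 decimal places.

Survivorship from birth: l_x = s_1·s_2·…·s_x.
  l_1 = 0.68900
  l_2 = 0.45336
  l_3 = 0.25524
  l_4 = 0.20394
  l_5 = 0.14867
R₀ = Σ l_x mₓ:
  age 1: 0.68900 × 153 = 105.4170
  age 2: 0.45336 × 98 = 44.4293
  age 3: 0.25524 × 69 = 17.6116
  age 4: 0.20394 × 246 = 50.1692
  age 5: 0.14867 × 287 = 42.6683
R₀ = 105.4170 + 44.4293 + 17.6116 + 50.1692 + 42.6683 = 260.2954

260.30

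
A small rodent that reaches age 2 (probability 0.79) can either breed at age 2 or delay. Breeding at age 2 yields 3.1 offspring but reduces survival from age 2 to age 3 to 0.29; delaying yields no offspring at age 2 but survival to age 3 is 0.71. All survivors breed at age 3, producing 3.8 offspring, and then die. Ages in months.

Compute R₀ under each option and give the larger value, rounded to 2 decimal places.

3.32

breed at age 2: R₀ = 0.79 × (3.1 + 0.29 × 3.8) = 0.79 × 4.2020 = 3.3196
delay to age 3: R₀ = 0.79 × (0.71 × 3.8) = 0.79 × 2.6980 = 2.1314
Higher: breed at age 2 (3.3196).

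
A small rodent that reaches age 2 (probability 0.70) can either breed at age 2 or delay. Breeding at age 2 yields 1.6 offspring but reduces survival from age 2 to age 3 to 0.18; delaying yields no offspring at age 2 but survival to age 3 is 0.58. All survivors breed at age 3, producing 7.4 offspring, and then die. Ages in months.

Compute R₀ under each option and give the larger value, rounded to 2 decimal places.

3.00

breed at age 2: R₀ = 0.70 × (1.6 + 0.18 × 7.4) = 0.70 × 2.9320 = 2.0524
delay to age 3: R₀ = 0.70 × (0.58 × 7.4) = 0.70 × 4.2920 = 3.0044
Higher: delay to age 3 (3.0044).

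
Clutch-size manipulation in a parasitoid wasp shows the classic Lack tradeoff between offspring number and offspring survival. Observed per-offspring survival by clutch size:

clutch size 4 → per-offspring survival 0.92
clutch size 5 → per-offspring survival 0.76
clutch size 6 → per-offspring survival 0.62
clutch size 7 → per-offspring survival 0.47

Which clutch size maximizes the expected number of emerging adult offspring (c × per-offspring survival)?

5

Expected emerging adult offspring = c × s(c):
  c=4: 4 × 0.92 = 3.680
  c=5: 5 × 0.76 = 3.800
  c=6: 6 × 0.62 = 3.720
  c=7: 7 × 0.47 = 3.290
Maximum at c = 5 (3.800 emerging adult offspring).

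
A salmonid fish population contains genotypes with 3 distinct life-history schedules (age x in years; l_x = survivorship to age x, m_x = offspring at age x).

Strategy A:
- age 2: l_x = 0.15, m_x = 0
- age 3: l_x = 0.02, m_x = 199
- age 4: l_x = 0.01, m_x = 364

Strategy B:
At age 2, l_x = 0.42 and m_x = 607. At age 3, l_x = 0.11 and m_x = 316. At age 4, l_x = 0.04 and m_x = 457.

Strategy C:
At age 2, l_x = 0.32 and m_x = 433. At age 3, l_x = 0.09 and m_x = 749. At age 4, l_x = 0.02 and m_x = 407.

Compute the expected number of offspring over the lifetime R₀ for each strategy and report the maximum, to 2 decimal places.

307.98

Strategy A: R₀ = 0.15×0 + 0.02×199 + 0.01×364 = 7.6200
Strategy B: R₀ = 0.42×607 + 0.11×316 + 0.04×457 = 307.9800
Strategy C: R₀ = 0.32×433 + 0.09×749 + 0.02×407 = 214.1100
Highest R₀: strategy B with 307.9800.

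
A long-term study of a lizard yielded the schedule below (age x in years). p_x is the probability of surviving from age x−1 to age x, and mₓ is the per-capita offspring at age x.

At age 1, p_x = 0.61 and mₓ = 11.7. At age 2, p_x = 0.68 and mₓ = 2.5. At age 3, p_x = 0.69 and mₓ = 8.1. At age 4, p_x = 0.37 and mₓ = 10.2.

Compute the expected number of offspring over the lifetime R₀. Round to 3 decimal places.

11.572

Survivorship from birth: l_x = p_1·p_2·…·p_x.
  l_1 = 0.61000
  l_2 = 0.41480
  l_3 = 0.28621
  l_4 = 0.10590
R₀ = Σ l_x mₓ:
  age 1: 0.61000 × 11.7 = 7.1370
  age 2: 0.41480 × 2.5 = 1.0370
  age 3: 0.28621 × 8.1 = 2.3183
  age 4: 0.10590 × 10.2 = 1.0802
R₀ = 7.1370 + 1.0370 + 2.3183 + 1.0802 = 11.5725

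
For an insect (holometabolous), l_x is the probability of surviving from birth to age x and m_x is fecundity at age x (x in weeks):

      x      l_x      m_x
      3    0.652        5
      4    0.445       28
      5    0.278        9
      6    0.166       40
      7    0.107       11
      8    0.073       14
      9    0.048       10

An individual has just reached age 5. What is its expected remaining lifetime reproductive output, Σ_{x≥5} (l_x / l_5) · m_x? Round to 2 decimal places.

42.52

l_5 = 0.278. Conditional survival from age 5 to x is l_x / l_5.
  x=5: (0.278/0.278) × 9 = 9.0000
  x=6: (0.166/0.278) × 40 = 23.8849
  x=7: (0.107/0.278) × 11 = 4.2338
  x=8: (0.073/0.278) × 14 = 3.6763
  x=9: (0.048/0.278) × 10 = 1.7266
Sum = 9.0000 + 23.8849 + 4.2338 + 3.6763 + 1.7266 = 42.5216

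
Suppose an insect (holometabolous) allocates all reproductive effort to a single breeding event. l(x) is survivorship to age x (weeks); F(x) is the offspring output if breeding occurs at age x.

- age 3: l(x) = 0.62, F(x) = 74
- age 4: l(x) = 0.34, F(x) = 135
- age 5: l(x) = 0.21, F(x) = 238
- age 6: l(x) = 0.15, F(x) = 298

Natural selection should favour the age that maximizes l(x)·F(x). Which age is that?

5

Expected offspring if breeding at age x = l(x) × F(x):
  age 3: 0.62 × 74 = 45.880
  age 4: 0.34 × 135 = 45.900
  age 5: 0.21 × 238 = 49.980
  age 6: 0.15 × 298 = 44.700
Maximum at age 5 (49.980).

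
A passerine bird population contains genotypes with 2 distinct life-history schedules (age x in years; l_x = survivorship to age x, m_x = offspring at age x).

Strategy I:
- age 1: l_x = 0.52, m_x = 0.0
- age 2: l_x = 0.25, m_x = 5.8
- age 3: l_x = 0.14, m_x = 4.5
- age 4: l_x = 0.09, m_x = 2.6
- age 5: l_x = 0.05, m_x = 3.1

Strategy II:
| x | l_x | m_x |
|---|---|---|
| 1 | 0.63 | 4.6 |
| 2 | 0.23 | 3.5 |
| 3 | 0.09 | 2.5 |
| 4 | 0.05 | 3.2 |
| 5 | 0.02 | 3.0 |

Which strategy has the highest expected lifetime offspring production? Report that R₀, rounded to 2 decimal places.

Strategy I: R₀ = 0.52×0.0 + 0.25×5.8 + 0.14×4.5 + 0.09×2.6 + 0.05×3.1 = 2.4690
Strategy II: R₀ = 0.63×4.6 + 0.23×3.5 + 0.09×2.5 + 0.05×3.2 + 0.02×3.0 = 4.1480
Highest R₀: strategy II with 4.1480.

4.15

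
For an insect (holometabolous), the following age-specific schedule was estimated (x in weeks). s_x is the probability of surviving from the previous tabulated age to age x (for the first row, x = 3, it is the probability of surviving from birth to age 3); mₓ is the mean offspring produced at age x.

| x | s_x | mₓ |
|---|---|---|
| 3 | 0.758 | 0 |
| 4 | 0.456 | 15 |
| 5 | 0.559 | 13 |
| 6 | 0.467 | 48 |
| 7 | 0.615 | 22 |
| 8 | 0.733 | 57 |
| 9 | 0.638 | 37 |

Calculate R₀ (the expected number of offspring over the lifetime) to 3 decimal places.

16.527

Survivorship from birth: l_x = s_3·s_4·…·s_x.
  l_3 = 0.75800
  l_4 = 0.34565
  l_5 = 0.19322
  l_6 = 0.09023
  l_7 = 0.05549
  l_8 = 0.04068
  l_9 = 0.02595
R₀ = Σ l_x mₓ:
  age 3: 0.75800 × 0 = 0.0000
  age 4: 0.34565 × 15 = 5.1848
  age 5: 0.19322 × 13 = 2.5119
  age 6: 0.09023 × 48 = 4.3310
  age 7: 0.05549 × 22 = 1.2208
  age 8: 0.04068 × 57 = 2.3188
  age 9: 0.02595 × 37 = 0.9602
R₀ = 0.0000 + 5.1848 + 2.5119 + 4.3310 + 1.2208 + 2.3188 + 0.9602 = 16.5273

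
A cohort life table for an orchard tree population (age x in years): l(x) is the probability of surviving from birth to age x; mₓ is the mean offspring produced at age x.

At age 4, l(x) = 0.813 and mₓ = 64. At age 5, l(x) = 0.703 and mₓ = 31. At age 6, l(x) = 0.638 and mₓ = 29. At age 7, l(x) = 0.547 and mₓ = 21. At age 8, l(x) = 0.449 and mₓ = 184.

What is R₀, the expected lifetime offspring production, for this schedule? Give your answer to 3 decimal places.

R₀ = Σ l(x) mₓ:
  age 4: 0.813 × 64 = 52.0320
  age 5: 0.703 × 31 = 21.7930
  age 6: 0.638 × 29 = 18.5020
  age 7: 0.547 × 21 = 11.4870
  age 8: 0.449 × 184 = 82.6160
R₀ = 52.0320 + 21.7930 + 18.5020 + 11.4870 + 82.6160 = 186.4300

186.430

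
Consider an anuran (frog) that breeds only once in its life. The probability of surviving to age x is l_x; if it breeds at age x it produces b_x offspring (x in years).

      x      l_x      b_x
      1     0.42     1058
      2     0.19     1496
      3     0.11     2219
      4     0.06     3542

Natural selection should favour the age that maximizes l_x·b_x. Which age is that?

Expected offspring if breeding at age x = l_x × b_x:
  age 1: 0.42 × 1058 = 444.360
  age 2: 0.19 × 1496 = 284.240
  age 3: 0.11 × 2219 = 244.090
  age 4: 0.06 × 3542 = 212.520
Maximum at age 1 (444.360).

1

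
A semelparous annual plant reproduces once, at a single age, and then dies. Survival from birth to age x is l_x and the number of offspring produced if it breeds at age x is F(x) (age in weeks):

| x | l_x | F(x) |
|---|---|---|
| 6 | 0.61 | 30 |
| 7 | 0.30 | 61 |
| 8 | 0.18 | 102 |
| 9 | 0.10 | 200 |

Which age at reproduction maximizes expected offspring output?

Expected offspring if breeding at age x = l_x × F(x):
  age 6: 0.61 × 30 = 18.300
  age 7: 0.30 × 61 = 18.300
  age 8: 0.18 × 102 = 18.360
  age 9: 0.10 × 200 = 20.000
Maximum at age 9 (20.000).

9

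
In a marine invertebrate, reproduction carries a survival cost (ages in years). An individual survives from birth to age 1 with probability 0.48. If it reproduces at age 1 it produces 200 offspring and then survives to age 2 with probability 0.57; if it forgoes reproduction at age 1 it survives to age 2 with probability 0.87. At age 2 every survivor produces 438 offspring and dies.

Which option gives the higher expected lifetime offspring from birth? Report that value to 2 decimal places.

breed at age 1: R₀ = 0.48 × (200 + 0.57 × 438) = 0.48 × 449.6600 = 215.8368
delay to age 2: R₀ = 0.48 × (0.87 × 438) = 0.48 × 381.0600 = 182.9088
Higher: breed at age 1 (215.8368).

215.84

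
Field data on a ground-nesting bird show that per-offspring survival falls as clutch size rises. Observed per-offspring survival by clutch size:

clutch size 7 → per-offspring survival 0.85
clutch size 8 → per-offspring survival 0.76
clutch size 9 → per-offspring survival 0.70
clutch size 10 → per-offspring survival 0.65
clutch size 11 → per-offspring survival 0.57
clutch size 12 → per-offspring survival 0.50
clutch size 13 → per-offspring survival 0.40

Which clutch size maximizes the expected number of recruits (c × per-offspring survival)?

Expected recruits = c × s(c):
  c=7: 7 × 0.85 = 5.950
  c=8: 8 × 0.76 = 6.080
  c=9: 9 × 0.70 = 6.300
  c=10: 10 × 0.65 = 6.500
  c=11: 11 × 0.57 = 6.270
  c=12: 12 × 0.50 = 6.000
  c=13: 13 × 0.40 = 5.200
Maximum at c = 10 (6.500 recruits).

10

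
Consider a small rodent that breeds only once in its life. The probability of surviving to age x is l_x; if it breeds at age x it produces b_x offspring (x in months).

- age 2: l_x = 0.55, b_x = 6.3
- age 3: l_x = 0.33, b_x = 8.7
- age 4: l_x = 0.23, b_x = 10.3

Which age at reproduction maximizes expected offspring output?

2

Expected offspring if breeding at age x = l_x × b_x:
  age 2: 0.55 × 6.3 = 3.465
  age 3: 0.33 × 8.7 = 2.871
  age 4: 0.23 × 10.3 = 2.369
Maximum at age 2 (3.465).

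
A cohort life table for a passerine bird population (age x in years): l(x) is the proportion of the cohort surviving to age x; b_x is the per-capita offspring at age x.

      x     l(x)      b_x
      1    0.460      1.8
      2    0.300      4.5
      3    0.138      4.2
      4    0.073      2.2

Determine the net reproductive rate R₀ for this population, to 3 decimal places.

2.918

R₀ = Σ l(x) b_x:
  age 1: 0.460 × 1.8 = 0.8280
  age 2: 0.300 × 4.5 = 1.3500
  age 3: 0.138 × 4.2 = 0.5796
  age 4: 0.073 × 2.2 = 0.1606
R₀ = 0.8280 + 1.3500 + 0.5796 + 0.1606 = 2.9182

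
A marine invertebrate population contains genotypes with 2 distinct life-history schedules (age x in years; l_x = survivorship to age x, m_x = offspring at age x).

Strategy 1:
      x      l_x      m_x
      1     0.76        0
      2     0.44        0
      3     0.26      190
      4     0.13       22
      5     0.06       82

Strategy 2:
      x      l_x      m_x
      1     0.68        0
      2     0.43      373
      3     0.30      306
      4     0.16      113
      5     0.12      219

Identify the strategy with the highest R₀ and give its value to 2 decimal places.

296.55

Strategy 1: R₀ = 0.76×0 + 0.44×0 + 0.26×190 + 0.13×22 + 0.06×82 = 57.1800
Strategy 2: R₀ = 0.68×0 + 0.43×373 + 0.30×306 + 0.16×113 + 0.12×219 = 296.5500
Highest R₀: strategy 2 with 296.5500.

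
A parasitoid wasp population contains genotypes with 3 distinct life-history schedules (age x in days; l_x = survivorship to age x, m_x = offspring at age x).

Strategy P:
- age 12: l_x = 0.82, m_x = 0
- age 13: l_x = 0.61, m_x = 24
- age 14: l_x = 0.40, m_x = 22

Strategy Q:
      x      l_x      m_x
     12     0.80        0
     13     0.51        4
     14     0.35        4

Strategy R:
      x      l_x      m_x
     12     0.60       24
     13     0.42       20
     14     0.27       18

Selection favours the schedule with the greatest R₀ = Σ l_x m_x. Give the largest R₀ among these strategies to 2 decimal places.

27.66

Strategy P: R₀ = 0.82×0 + 0.61×24 + 0.40×22 = 23.4400
Strategy Q: R₀ = 0.80×0 + 0.51×4 + 0.35×4 = 3.4400
Strategy R: R₀ = 0.60×24 + 0.42×20 + 0.27×18 = 27.6600
Highest R₀: strategy R with 27.6600.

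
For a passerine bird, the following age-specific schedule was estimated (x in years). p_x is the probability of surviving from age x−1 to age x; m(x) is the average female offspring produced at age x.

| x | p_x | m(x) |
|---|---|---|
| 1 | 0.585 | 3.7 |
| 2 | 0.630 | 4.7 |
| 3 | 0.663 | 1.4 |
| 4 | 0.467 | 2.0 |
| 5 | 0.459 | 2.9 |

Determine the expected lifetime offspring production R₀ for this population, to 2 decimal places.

4.62

Survivorship from birth: l_x = p_1·p_2·…·p_x.
  l_1 = 0.58500
  l_2 = 0.36855
  l_3 = 0.24435
  l_4 = 0.11411
  l_5 = 0.05238
R₀ = Σ l_x m(x):
  age 1: 0.58500 × 3.7 = 2.1645
  age 2: 0.36855 × 4.7 = 1.7322
  age 3: 0.24435 × 1.4 = 0.3421
  age 4: 0.11411 × 2.0 = 0.2282
  age 5: 0.05238 × 2.9 = 0.1519
R₀ = 2.1645 + 1.7322 + 0.3421 + 0.2282 + 0.1519 = 4.6189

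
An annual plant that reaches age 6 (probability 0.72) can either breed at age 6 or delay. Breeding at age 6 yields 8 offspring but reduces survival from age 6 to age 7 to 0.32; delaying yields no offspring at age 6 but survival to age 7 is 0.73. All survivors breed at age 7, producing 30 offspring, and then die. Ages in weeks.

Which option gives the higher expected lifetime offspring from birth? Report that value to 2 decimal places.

15.77

breed at age 6: R₀ = 0.72 × (8 + 0.32 × 30) = 0.72 × 17.6000 = 12.6720
delay to age 7: R₀ = 0.72 × (0.73 × 30) = 0.72 × 21.9000 = 15.7680
Higher: delay to age 7 (15.7680).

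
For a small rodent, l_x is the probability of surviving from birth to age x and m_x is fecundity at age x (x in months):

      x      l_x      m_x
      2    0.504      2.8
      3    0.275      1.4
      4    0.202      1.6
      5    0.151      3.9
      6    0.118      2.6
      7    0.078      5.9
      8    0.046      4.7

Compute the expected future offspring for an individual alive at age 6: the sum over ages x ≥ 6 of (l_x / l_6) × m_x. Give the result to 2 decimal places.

l_6 = 0.118. Conditional survival from age 6 to x is l_x / l_6.
  x=6: (0.118/0.118) × 2.6 = 2.6000
  x=7: (0.078/0.118) × 5.9 = 3.9000
  x=8: (0.046/0.118) × 4.7 = 1.8322
Sum = 2.6000 + 3.9000 + 1.8322 = 8.3322

8.33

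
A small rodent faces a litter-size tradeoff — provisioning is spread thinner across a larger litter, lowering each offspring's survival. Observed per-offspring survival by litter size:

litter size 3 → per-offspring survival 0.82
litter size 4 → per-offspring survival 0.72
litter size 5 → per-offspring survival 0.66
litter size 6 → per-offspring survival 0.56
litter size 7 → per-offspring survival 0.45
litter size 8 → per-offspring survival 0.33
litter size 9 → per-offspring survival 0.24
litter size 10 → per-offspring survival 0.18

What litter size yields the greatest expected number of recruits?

Expected recruits = c × s(c):
  c=3: 3 × 0.82 = 2.460
  c=4: 4 × 0.72 = 2.880
  c=5: 5 × 0.66 = 3.300
  c=6: 6 × 0.56 = 3.360
  c=7: 7 × 0.45 = 3.150
  c=8: 8 × 0.33 = 2.640
  c=9: 9 × 0.24 = 2.160
  c=10: 10 × 0.18 = 1.800
Maximum at c = 6 (3.360 recruits).

6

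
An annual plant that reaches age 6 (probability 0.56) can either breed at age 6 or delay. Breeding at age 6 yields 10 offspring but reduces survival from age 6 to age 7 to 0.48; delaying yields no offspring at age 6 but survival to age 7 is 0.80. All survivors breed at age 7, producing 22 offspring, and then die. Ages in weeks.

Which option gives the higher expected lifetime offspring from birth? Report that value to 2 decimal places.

breed at age 6: R₀ = 0.56 × (10 + 0.48 × 22) = 0.56 × 20.5600 = 11.5136
delay to age 7: R₀ = 0.56 × (0.80 × 22) = 0.56 × 17.6000 = 9.8560
Higher: breed at age 6 (11.5136).

11.51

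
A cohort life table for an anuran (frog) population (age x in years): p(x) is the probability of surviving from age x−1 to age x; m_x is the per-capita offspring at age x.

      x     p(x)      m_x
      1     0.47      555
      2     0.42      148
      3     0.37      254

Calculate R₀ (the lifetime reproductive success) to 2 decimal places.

308.62

Survivorship from birth: l_x = p_1·p_2·…·p_x.
  l_1 = 0.47000
  l_2 = 0.19740
  l_3 = 0.07304
R₀ = Σ l_x m_x:
  age 1: 0.47000 × 555 = 260.8500
  age 2: 0.19740 × 148 = 29.2152
  age 3: 0.07304 × 254 = 18.5522
R₀ = 260.8500 + 29.2152 + 18.5522 = 308.6174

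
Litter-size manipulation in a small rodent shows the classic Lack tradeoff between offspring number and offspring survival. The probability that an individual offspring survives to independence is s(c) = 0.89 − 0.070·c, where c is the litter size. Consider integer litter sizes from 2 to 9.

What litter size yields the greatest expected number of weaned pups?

6

Expected weaned pups = c × s(c):
  c=2: 2 × 0.750 = 1.500
  c=3: 3 × 0.680 = 2.040
  c=4: 4 × 0.610 = 2.440
  c=5: 5 × 0.540 = 2.700
  c=6: 6 × 0.470 = 2.820
  c=7: 7 × 0.400 = 2.800
  c=8: 8 × 0.330 = 2.640
  c=9: 9 × 0.260 = 2.340
Maximum at c = 6 (2.820 weaned pups).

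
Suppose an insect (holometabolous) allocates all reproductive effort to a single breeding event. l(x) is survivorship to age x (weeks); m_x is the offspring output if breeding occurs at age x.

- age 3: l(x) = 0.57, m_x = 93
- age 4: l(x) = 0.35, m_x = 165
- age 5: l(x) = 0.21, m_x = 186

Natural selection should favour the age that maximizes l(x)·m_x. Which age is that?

Expected offspring if breeding at age x = l(x) × m_x:
  age 3: 0.57 × 93 = 53.010
  age 4: 0.35 × 165 = 57.750
  age 5: 0.21 × 186 = 39.060
Maximum at age 4 (57.750).

4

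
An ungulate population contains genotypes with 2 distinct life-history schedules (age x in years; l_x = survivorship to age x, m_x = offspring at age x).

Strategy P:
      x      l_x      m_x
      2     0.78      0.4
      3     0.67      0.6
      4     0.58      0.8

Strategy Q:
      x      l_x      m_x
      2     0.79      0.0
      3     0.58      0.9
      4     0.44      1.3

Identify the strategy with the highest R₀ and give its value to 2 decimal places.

Strategy P: R₀ = 0.78×0.4 + 0.67×0.6 + 0.58×0.8 = 1.1780
Strategy Q: R₀ = 0.79×0.0 + 0.58×0.9 + 0.44×1.3 = 1.0940
Highest R₀: strategy P with 1.1780.

1.18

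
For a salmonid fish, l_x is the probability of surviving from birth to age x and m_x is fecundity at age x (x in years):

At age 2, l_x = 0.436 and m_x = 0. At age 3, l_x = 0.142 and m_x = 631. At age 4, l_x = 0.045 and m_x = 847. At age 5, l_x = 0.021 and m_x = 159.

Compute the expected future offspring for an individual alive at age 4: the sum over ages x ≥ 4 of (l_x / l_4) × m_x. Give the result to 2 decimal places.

921.20

l_4 = 0.045. Conditional survival from age 4 to x is l_x / l_4.
  x=4: (0.045/0.045) × 847 = 847.0000
  x=5: (0.021/0.045) × 159 = 74.2000
Sum = 847.0000 + 74.2000 = 921.2000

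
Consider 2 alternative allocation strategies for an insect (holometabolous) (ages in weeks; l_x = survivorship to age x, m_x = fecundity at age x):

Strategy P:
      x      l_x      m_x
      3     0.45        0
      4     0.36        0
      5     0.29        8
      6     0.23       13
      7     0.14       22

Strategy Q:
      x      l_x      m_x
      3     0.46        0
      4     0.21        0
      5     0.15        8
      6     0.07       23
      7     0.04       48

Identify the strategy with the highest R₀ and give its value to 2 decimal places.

Strategy P: R₀ = 0.45×0 + 0.36×0 + 0.29×8 + 0.23×13 + 0.14×22 = 8.3900
Strategy Q: R₀ = 0.46×0 + 0.21×0 + 0.15×8 + 0.07×23 + 0.04×48 = 4.7300
Highest R₀: strategy P with 8.3900.

8.39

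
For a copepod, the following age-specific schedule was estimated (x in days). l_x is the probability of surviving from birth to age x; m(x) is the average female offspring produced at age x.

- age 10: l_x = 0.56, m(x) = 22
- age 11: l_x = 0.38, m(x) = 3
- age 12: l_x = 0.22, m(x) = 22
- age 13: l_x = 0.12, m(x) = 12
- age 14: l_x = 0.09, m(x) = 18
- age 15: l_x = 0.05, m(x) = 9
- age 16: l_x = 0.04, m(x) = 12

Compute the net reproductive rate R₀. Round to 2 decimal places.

R₀ = Σ l_x m(x):
  age 10: 0.56 × 22 = 12.3200
  age 11: 0.38 × 3 = 1.1400
  age 12: 0.22 × 22 = 4.8400
  age 13: 0.12 × 12 = 1.4400
  age 14: 0.09 × 18 = 1.6200
  age 15: 0.05 × 9 = 0.4500
  age 16: 0.04 × 12 = 0.4800
R₀ = 12.3200 + 1.1400 + 4.8400 + 1.4400 + 1.6200 + 0.4500 + 0.4800 = 22.2900

22.29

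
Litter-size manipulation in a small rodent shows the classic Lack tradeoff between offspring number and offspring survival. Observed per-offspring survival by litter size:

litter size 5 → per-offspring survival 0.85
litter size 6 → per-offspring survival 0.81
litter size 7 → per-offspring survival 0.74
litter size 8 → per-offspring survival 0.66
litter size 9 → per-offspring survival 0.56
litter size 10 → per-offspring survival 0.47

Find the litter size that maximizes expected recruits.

8

Expected recruits = c × s(c):
  c=5: 5 × 0.85 = 4.250
  c=6: 6 × 0.81 = 4.860
  c=7: 7 × 0.74 = 5.180
  c=8: 8 × 0.66 = 5.280
  c=9: 9 × 0.56 = 5.040
  c=10: 10 × 0.47 = 4.700
Maximum at c = 8 (5.280 recruits).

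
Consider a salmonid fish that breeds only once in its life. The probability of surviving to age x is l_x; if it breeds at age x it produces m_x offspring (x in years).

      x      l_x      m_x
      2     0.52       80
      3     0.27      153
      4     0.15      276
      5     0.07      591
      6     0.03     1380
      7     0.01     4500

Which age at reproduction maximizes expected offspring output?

Expected offspring if breeding at age x = l_x × m_x:
  age 2: 0.52 × 80 = 41.600
  age 3: 0.27 × 153 = 41.310
  age 4: 0.15 × 276 = 41.400
  age 5: 0.07 × 591 = 41.370
  age 6: 0.03 × 1380 = 41.400
  age 7: 0.01 × 4500 = 45.000
Maximum at age 7 (45.000).

7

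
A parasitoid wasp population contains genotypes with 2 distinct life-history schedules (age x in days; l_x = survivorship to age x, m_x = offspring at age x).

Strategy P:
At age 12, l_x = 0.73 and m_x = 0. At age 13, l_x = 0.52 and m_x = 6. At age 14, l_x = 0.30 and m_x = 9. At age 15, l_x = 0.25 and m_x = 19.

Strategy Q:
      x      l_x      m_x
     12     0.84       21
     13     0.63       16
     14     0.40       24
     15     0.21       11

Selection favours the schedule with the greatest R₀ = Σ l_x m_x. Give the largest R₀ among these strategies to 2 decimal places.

Strategy P: R₀ = 0.73×0 + 0.52×6 + 0.30×9 + 0.25×19 = 10.5700
Strategy Q: R₀ = 0.84×21 + 0.63×16 + 0.40×24 + 0.21×11 = 39.6300
Highest R₀: strategy Q with 39.6300.

39.63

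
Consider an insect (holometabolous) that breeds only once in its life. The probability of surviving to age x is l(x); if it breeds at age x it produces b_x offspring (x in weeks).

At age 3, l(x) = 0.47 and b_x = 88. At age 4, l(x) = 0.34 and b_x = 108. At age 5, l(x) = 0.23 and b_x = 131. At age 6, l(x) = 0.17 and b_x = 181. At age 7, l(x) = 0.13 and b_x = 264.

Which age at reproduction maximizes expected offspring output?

3

Expected offspring if breeding at age x = l(x) × b_x:
  age 3: 0.47 × 88 = 41.360
  age 4: 0.34 × 108 = 36.720
  age 5: 0.23 × 131 = 30.130
  age 6: 0.17 × 181 = 30.770
  age 7: 0.13 × 264 = 34.320
Maximum at age 3 (41.360).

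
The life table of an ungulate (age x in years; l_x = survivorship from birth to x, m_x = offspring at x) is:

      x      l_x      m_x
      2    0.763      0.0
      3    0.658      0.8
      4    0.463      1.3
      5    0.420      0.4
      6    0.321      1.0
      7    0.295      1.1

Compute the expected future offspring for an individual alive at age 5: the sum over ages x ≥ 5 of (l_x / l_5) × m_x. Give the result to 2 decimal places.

1.94

l_5 = 0.420. Conditional survival from age 5 to x is l_x / l_5.
  x=5: (0.420/0.420) × 0.4 = 0.4000
  x=6: (0.321/0.420) × 1.0 = 0.7643
  x=7: (0.295/0.420) × 1.1 = 0.7726
Sum = 0.4000 + 0.7643 + 0.7726 = 1.9369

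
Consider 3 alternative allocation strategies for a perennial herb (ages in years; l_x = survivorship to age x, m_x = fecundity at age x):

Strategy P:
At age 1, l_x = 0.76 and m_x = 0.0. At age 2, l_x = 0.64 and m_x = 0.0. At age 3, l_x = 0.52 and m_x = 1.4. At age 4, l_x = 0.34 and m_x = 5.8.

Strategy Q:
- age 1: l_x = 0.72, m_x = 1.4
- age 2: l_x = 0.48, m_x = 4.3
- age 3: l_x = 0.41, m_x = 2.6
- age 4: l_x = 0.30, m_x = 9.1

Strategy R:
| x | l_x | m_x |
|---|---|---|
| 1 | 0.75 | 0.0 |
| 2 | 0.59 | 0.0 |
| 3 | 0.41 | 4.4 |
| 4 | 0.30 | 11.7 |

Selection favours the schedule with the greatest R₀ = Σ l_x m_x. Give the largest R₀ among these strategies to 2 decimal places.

6.87

Strategy P: R₀ = 0.76×0.0 + 0.64×0.0 + 0.52×1.4 + 0.34×5.8 = 2.7000
Strategy Q: R₀ = 0.72×1.4 + 0.48×4.3 + 0.41×2.6 + 0.30×9.1 = 6.8680
Strategy R: R₀ = 0.75×0.0 + 0.59×0.0 + 0.41×4.4 + 0.30×11.7 = 5.3140
Highest R₀: strategy Q with 6.8680.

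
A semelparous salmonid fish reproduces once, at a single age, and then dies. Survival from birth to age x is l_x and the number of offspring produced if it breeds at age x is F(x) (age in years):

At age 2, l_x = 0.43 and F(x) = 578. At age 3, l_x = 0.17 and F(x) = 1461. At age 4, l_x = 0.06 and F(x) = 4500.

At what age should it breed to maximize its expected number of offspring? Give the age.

4

Expected offspring if breeding at age x = l_x × F(x):
  age 2: 0.43 × 578 = 248.540
  age 3: 0.17 × 1461 = 248.370
  age 4: 0.06 × 4500 = 270.000
Maximum at age 4 (270.000).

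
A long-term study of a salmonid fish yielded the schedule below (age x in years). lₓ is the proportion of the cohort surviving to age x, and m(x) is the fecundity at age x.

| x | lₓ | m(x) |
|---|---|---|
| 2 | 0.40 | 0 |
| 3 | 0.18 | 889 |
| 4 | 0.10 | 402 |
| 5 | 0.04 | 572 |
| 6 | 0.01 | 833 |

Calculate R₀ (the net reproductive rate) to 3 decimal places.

R₀ = Σ lₓ m(x):
  age 2: 0.40 × 0 = 0.0000
  age 3: 0.18 × 889 = 160.0200
  age 4: 0.10 × 402 = 40.2000
  age 5: 0.04 × 572 = 22.8800
  age 6: 0.01 × 833 = 8.3300
R₀ = 0.0000 + 160.0200 + 40.2000 + 22.8800 + 8.3300 = 231.4300

231.430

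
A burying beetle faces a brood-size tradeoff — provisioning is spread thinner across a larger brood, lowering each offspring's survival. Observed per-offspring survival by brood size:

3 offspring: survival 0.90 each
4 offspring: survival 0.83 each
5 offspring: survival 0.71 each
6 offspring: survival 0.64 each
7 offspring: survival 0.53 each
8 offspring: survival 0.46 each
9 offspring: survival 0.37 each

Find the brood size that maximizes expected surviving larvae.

Expected surviving larvae = c × s(c):
  c=3: 3 × 0.90 = 2.700
  c=4: 4 × 0.83 = 3.320
  c=5: 5 × 0.71 = 3.550
  c=6: 6 × 0.64 = 3.840
  c=7: 7 × 0.53 = 3.710
  c=8: 8 × 0.46 = 3.680
  c=9: 9 × 0.37 = 3.330
Maximum at c = 6 (3.840 surviving larvae).

6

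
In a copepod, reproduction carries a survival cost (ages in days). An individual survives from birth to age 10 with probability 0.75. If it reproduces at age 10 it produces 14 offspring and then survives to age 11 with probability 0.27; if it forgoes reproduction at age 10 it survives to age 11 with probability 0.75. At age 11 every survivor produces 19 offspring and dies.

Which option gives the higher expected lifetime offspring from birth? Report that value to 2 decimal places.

14.35

breed at age 10: R₀ = 0.75 × (14 + 0.27 × 19) = 0.75 × 19.1300 = 14.3475
delay to age 11: R₀ = 0.75 × (0.75 × 19) = 0.75 × 14.2500 = 10.6875
Higher: breed at age 10 (14.3475).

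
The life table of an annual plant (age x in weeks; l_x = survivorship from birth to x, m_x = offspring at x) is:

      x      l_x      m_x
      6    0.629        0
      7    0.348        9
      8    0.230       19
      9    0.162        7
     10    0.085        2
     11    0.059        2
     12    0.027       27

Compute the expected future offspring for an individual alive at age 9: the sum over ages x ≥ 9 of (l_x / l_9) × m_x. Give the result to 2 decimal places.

l_9 = 0.162. Conditional survival from age 9 to x is l_x / l_9.
  x=9: (0.162/0.162) × 7 = 7.0000
  x=10: (0.085/0.162) × 2 = 1.0494
  x=11: (0.059/0.162) × 2 = 0.7284
  x=12: (0.027/0.162) × 27 = 4.5000
Sum = 7.0000 + 1.0494 + 0.7284 + 4.5000 = 13.2778

13.28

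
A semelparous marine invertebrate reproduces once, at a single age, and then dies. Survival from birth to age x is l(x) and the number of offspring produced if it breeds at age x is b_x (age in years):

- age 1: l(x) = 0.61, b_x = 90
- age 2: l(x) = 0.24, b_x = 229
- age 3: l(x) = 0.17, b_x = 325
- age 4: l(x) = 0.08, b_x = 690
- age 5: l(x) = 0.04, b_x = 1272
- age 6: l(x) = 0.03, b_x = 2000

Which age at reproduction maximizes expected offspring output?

6

Expected offspring if breeding at age x = l(x) × b_x:
  age 1: 0.61 × 90 = 54.900
  age 2: 0.24 × 229 = 54.960
  age 3: 0.17 × 325 = 55.250
  age 4: 0.08 × 690 = 55.200
  age 5: 0.04 × 1272 = 50.880
  age 6: 0.03 × 2000 = 60.000
Maximum at age 6 (60.000).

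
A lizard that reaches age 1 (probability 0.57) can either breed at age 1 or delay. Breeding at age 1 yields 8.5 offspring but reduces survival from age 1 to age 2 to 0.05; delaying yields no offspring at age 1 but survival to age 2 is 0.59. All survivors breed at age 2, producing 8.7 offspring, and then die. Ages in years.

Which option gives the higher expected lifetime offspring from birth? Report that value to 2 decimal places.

5.09

breed at age 1: R₀ = 0.57 × (8.5 + 0.05 × 8.7) = 0.57 × 8.9350 = 5.0930
delay to age 2: R₀ = 0.57 × (0.59 × 8.7) = 0.57 × 5.1330 = 2.9258
Higher: breed at age 1 (5.0930).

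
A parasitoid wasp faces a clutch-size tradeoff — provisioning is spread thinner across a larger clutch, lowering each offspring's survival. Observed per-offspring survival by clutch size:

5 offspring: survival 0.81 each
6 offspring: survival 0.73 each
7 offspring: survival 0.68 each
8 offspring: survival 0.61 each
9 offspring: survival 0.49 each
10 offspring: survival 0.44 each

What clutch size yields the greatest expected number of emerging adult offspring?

Expected emerging adult offspring = c × s(c):
  c=5: 5 × 0.81 = 4.050
  c=6: 6 × 0.73 = 4.380
  c=7: 7 × 0.68 = 4.760
  c=8: 8 × 0.61 = 4.880
  c=9: 9 × 0.49 = 4.410
  c=10: 10 × 0.44 = 4.400
Maximum at c = 8 (4.880 emerging adult offspring).

8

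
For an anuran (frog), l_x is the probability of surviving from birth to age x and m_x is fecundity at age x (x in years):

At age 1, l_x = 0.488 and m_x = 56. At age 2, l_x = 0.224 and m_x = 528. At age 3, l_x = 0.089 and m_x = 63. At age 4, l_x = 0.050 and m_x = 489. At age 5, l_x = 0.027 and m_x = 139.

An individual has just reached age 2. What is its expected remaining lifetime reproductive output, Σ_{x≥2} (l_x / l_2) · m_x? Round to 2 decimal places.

l_2 = 0.224. Conditional survival from age 2 to x is l_x / l_2.
  x=2: (0.224/0.224) × 528 = 528.0000
  x=3: (0.089/0.224) × 63 = 25.0312
  x=4: (0.050/0.224) × 489 = 109.1518
  x=5: (0.027/0.224) × 139 = 16.7545
Sum = 528.0000 + 25.0312 + 109.1518 + 16.7545 = 678.9375

678.94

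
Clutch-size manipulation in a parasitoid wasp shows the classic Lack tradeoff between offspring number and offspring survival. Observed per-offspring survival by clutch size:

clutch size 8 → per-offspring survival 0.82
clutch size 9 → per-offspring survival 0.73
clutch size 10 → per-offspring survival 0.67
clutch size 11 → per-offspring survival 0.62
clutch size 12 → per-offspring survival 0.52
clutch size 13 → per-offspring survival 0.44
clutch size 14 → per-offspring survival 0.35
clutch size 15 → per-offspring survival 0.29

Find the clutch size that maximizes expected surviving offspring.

11

Expected surviving offspring = c × s(c):
  c=8: 8 × 0.82 = 6.560
  c=9: 9 × 0.73 = 6.570
  c=10: 10 × 0.67 = 6.700
  c=11: 11 × 0.62 = 6.820
  c=12: 12 × 0.52 = 6.240
  c=13: 13 × 0.44 = 5.720
  c=14: 14 × 0.35 = 4.900
  c=15: 15 × 0.29 = 4.350
Maximum at c = 11 (6.820 surviving offspring).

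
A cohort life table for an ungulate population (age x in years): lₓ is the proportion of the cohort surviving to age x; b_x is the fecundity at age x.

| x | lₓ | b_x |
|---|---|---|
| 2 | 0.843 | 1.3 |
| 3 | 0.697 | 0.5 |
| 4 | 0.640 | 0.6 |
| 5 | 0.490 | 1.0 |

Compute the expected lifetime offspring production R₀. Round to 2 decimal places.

2.32

R₀ = Σ lₓ b_x:
  age 2: 0.843 × 1.3 = 1.0959
  age 3: 0.697 × 0.5 = 0.3485
  age 4: 0.640 × 0.6 = 0.3840
  age 5: 0.490 × 1.0 = 0.4900
R₀ = 1.0959 + 0.3485 + 0.3840 + 0.4900 = 2.3184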